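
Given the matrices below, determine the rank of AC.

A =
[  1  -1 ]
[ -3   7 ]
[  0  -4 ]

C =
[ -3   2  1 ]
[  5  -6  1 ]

2

First compute AC:
[[ -8,   8,   0],
 [ 44, -48,   4],
 [-20,  24,  -4]]
Now row reduce the product.
R2 ← R2 + (11/2)·R1: [0, -4, 4]
R3 ← R3 − (5/2)·R1: [0, 4, -4]
R3 ← R3 + R2: [0, 0, 0]
2 nonzero rows, so rank(AC) = 2.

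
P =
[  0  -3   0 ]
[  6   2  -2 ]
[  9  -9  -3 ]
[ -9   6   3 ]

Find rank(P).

2

Row reduce to echelon form.
Swap R1 ↔ R2
R3 ← R3 − (3/2)·R1: [0, -12, 0]
R4 ← R4 + (3/2)·R1: [0, 9, 0]
R3 ← R3 − (4)·R2: [0, 0, 0]
R4 ← R4 + (3)·R2: [0, 0, 0]
Echelon form has 2 nonzero rows, so rank(P) = 2.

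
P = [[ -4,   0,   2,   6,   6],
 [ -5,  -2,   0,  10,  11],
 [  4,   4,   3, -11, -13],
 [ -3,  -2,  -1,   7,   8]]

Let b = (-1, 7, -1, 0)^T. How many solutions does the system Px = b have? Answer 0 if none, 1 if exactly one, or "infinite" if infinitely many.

0

Row reduce the augmented matrix [P | b].
R2 ← R2 − (5/4)·R1: [0, -2, -5/2, 5/2, 7/2, 33/4]
R3 ← R3 + R1: [0, 4, 5, -5, -7, -2]
R4 ← R4 − (3/4)·R1: [0, -2, -5/2, 5/2, 7/2, 3/4]
R3 ← R3 + (2)·R2: [0, 0, 0, 0, 0, 29/2]
R4 ← R4 − R2: [0, 0, 0, 0, 0, -15/2]
R4 ← R4 + (15/29)·R3: [0, 0, 0, 0, 0, 0]
The echelon form has 3 nonzero rows; the last pivot sits in the augmented column, so rank(P) = 2 but rank([P|b]) = 3.
Since the ranks differ, the system is inconsistent.
It has no solutions.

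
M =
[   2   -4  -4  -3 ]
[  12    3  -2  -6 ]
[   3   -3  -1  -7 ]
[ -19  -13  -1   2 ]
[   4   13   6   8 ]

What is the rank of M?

3

Row reduce to echelon form.
R2 ← R2 − (6)·R1: [0, 27, 22, 12]
R3 ← R3 − (3/2)·R1: [0, 3, 5, -5/2]
R4 ← R4 + (19/2)·R1: [0, -51, -39, -53/2]
R5 ← R5 − (2)·R1: [0, 21, 14, 14]
R3 ← R3 − (1/9)·R2: [0, 0, 23/9, -23/6]
R4 ← R4 + (17/9)·R2: [0, 0, 23/9, -23/6]
R5 ← R5 − (7/9)·R2: [0, 0, -28/9, 14/3]
R4 ← R4 − R3: [0, 0, 0, 0]
R5 ← R5 + (28/23)·R3: [0, 0, 0, 0]
Echelon form has 3 nonzero rows, so rank(M) = 3.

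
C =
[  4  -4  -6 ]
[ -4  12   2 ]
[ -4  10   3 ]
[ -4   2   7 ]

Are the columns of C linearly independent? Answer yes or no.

no

Row reduce C to echelon form.
R2 ← R2 + R1: [0, 8, -4]
R3 ← R3 + R1: [0, 6, -3]
R4 ← R4 + R1: [0, -2, 1]
R3 ← R3 − (3/4)·R2: [0, 0, 0]
R4 ← R4 + (1/4)·R2: [0, 0, 0]
2 pivots among 3 columns.
Only 2 < 3 pivot columns, so the columns are linearly dependent.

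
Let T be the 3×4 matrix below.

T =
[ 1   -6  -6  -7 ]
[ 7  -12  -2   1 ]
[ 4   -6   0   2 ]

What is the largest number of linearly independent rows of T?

2

Row reduce to echelon form.
R2 ← R2 − (7)·R1: [0, 30, 40, 50]
R3 ← R3 − (4)·R1: [0, 18, 24, 30]
R3 ← R3 − (3/5)·R2: [0, 0, 0, 0]
Echelon form has 2 nonzero rows, so rank(T) = 2.
The rank gives the maximum number of linearly independent rows: 2.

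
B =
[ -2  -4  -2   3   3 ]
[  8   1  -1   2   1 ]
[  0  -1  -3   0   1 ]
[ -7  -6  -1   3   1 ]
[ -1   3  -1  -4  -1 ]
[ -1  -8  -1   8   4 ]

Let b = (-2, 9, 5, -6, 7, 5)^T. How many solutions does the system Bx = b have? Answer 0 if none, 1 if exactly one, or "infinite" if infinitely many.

Row reduce the augmented matrix [B | b].
R2 ← R2 + (4)·R1: [0, -15, -9, 14, 13, 1]
R4 ← R4 − (7/2)·R1: [0, 8, 6, -15/2, -19/2, 1]
R5 ← R5 − (1/2)·R1: [0, 5, 0, -11/2, -5/2, 8]
R6 ← R6 − (1/2)·R1: [0, -6, 0, 13/2, 5/2, 6]
R3 ← R3 − (1/15)·R2: [0, 0, -12/5, -14/15, 2/15, 74/15]
R4 ← R4 + (8/15)·R2: [0, 0, 6/5, -1/30, -77/30, 23/15]
R5 ← R5 + (1/3)·R2: [0, 0, -3, -5/6, 11/6, 25/3]
R6 ← R6 − (2/5)·R2: [0, 0, 18/5, 9/10, -27/10, 28/5]
R4 ← R4 + (1/2)·R3: [0, 0, 0, -1/2, -5/2, 4]
R5 ← R5 − (5/4)·R3: [0, 0, 0, 1/3, 5/3, 13/6]
R6 ← R6 + (3/2)·R3: [0, 0, 0, -1/2, -5/2, 13]
R5 ← R5 + (2/3)·R4: [0, 0, 0, 0, 0, 29/6]
R6 ← R6 − R4: [0, 0, 0, 0, 0, 9]
R6 ← R6 − (54/29)·R5: [0, 0, 0, 0, 0, 0]
The echelon form has 5 nonzero rows; the last pivot sits in the augmented column, so rank(B) = 4 but rank([B|b]) = 5.
Since the ranks differ, the system is inconsistent.
It has no solutions.

0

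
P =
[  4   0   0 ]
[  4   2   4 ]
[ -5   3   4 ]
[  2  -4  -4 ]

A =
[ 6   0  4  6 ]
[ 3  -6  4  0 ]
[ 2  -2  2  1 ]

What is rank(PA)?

2

First compute PA:
[[ 24,   0,  16,  24],
 [ 38, -20,  32,  28],
 [-13, -26,   0, -26],
 [ -8,  32, -16,   8]]
Now row reduce the product.
R2 ← R2 − (19/12)·R1: [0, -20, 20/3, -10]
R3 ← R3 + (13/24)·R1: [0, -26, 26/3, -13]
R4 ← R4 + (1/3)·R1: [0, 32, -32/3, 16]
R3 ← R3 − (13/10)·R2: [0, 0, 0, 0]
R4 ← R4 + (8/5)·R2: [0, 0, 0, 0]
2 nonzero rows, so rank(PA) = 2.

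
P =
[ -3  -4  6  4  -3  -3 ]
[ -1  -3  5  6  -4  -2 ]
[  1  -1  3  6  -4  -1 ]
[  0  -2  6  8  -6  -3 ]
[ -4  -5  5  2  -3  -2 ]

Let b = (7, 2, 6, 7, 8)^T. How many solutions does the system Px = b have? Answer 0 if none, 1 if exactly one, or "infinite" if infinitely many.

Row reduce the augmented matrix [P | b].
R2 ← R2 − (1/3)·R1: [0, -5/3, 3, 14/3, -3, -1, -1/3]
R3 ← R3 + (1/3)·R1: [0, -7/3, 5, 22/3, -5, -2, 25/3]
R5 ← R5 − (4/3)·R1: [0, 1/3, -3, -10/3, 1, 2, -4/3]
R3 ← R3 − (7/5)·R2: [0, 0, 4/5, 4/5, -4/5, -3/5, 44/5]
R4 ← R4 − (6/5)·R2: [0, 0, 12/5, 12/5, -12/5, -9/5, 37/5]
R5 ← R5 + (1/5)·R2: [0, 0, -12/5, -12/5, 2/5, 9/5, -7/5]
R4 ← R4 − (3)·R3: [0, 0, 0, 0, 0, 0, -19]
R5 ← R5 + (3)·R3: [0, 0, 0, 0, -2, 0, 25]
Swap R4 ↔ R5
The echelon form has 5 nonzero rows; the last pivot sits in the augmented column, so rank(P) = 4 but rank([P|b]) = 5.
Since the ranks differ, the system is inconsistent.
It has no solutions.

0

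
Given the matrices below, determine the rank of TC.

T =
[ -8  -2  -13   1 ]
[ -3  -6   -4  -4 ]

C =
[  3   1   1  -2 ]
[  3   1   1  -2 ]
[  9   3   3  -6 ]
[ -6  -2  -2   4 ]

1

First compute TC:
[[-153, -51, -51, 102],
 [-39, -13, -13,  26]]
Now row reduce the product.
R2 ← R2 − (13/51)·R1: [0, 0, 0, 0]
1 nonzero row, so rank(TC) = 1.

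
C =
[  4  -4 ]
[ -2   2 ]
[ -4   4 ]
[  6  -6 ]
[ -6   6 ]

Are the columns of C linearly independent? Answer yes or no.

Row reduce C to echelon form.
R2 ← R2 + (1/2)·R1: [0, 0]
R3 ← R3 + R1: [0, 0]
R4 ← R4 − (3/2)·R1: [0, 0]
R5 ← R5 + (3/2)·R1: [0, 0]
1 pivot among 2 columns.
Only 1 < 2 pivot columns, so the columns are linearly dependent.

no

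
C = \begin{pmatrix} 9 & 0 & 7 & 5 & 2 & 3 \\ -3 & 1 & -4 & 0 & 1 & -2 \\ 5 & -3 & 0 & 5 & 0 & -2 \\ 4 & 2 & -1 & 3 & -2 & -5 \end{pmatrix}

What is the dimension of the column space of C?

4

Row reduce to echelon form.
R2 ← R2 + (1/3)·R1: [0, 1, -5/3, 5/3, 5/3, -1]
R3 ← R3 − (5/9)·R1: [0, -3, -35/9, 20/9, -10/9, -11/3]
R4 ← R4 − (4/9)·R1: [0, 2, -37/9, 7/9, -26/9, -19/3]
R3 ← R3 + (3)·R2: [0, 0, -80/9, 65/9, 35/9, -20/3]
R4 ← R4 − (2)·R2: [0, 0, -7/9, -23/9, -56/9, -13/3]
R4 ← R4 − (7/80)·R3: [0, 0, 0, -51/16, -105/16, -15/4]
Echelon form has 4 nonzero rows, so rank(C) = 4.
The column space has dimension equal to the rank: 4.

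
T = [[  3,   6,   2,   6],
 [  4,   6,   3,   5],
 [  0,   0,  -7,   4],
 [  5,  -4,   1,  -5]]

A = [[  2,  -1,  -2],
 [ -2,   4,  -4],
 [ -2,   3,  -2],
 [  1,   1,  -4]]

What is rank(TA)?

First compute TA:
[[ -4,  33, -58],
 [ -5,  34, -58],
 [ 18, -17,  -2],
 [ 11, -23,  24]]
Now row reduce the product.
R2 ← R2 − (5/4)·R1: [0, -29/4, 29/2]
R3 ← R3 + (9/2)·R1: [0, 263/2, -263]
R4 ← R4 + (11/4)·R1: [0, 271/4, -271/2]
R3 ← R3 + (526/29)·R2: [0, 0, 0]
R4 ← R4 + (271/29)·R2: [0, 0, 0]
2 nonzero rows, so rank(TA) = 2.

2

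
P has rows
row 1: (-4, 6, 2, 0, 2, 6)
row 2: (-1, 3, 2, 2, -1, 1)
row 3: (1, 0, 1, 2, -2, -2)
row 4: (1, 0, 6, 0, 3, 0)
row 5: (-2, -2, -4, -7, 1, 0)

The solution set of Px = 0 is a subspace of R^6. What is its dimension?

2

Row reduce to echelon form.
R2 ← R2 − (1/4)·R1: [0, 3/2, 3/2, 2, -3/2, -1/2]
R3 ← R3 + (1/4)·R1: [0, 3/2, 3/2, 2, -3/2, -1/2]
R4 ← R4 + (1/4)·R1: [0, 3/2, 13/2, 0, 7/2, 3/2]
R5 ← R5 − (1/2)·R1: [0, -5, -5, -7, 0, -3]
R3 ← R3 − R2: [0, 0, 0, 0, 0, 0]
R4 ← R4 − R2: [0, 0, 5, -2, 5, 2]
R5 ← R5 + (10/3)·R2: [0, 0, 0, -1/3, -5, -14/3]
Swap R3 ↔ R4
Swap R4 ↔ R5
4 nonzero rows, so rank(P) = 4.
P has 6 columns; by rank–nullity, nullity = 6 − 4 = 2.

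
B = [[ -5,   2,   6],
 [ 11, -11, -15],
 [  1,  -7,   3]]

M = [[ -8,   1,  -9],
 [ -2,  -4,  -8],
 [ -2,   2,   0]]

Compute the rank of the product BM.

First compute BM:
[[ 24,  -1,  29],
 [-36,  25, -11],
 [  0,  35,  47]]
Now row reduce the product.
R2 ← R2 + (3/2)·R1: [0, 47/2, 65/2]
R3 ← R3 − (70/47)·R2: [0, 0, -66/47]
3 nonzero rows, so rank(BM) = 3.

3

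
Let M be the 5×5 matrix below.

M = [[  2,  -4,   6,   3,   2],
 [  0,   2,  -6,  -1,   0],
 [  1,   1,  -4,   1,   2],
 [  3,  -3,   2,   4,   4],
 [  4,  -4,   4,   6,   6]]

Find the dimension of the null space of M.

2

Row reduce to echelon form.
R3 ← R3 − (1/2)·R1: [0, 3, -7, -1/2, 1]
R4 ← R4 − (3/2)·R1: [0, 3, -7, -1/2, 1]
R5 ← R5 − (2)·R1: [0, 4, -8, 0, 2]
R3 ← R3 − (3/2)·R2: [0, 0, 2, 1, 1]
R4 ← R4 − (3/2)·R2: [0, 0, 2, 1, 1]
R5 ← R5 − (2)·R2: [0, 0, 4, 2, 2]
R4 ← R4 − R3: [0, 0, 0, 0, 0]
R5 ← R5 − (2)·R3: [0, 0, 0, 0, 0]
3 nonzero rows, so rank(M) = 3.
M has 5 columns; by rank–nullity, nullity = 5 − 3 = 2.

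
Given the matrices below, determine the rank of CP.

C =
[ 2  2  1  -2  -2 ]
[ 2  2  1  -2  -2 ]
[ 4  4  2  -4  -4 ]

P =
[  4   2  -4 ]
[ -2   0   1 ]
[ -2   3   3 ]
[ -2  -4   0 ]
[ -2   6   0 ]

1

First compute CP:
[[ 10,   3,  -3],
 [ 10,   3,  -3],
 [ 20,   6,  -6]]
Now row reduce the product.
R2 ← R2 − R1: [0, 0, 0]
R3 ← R3 − (2)·R1: [0, 0, 0]
1 nonzero row, so rank(CP) = 1.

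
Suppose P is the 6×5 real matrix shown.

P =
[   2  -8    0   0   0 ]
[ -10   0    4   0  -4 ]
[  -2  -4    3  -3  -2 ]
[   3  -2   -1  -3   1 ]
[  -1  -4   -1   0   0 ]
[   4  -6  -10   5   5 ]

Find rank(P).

Row reduce to echelon form.
R2 ← R2 + (5)·R1: [0, -40, 4, 0, -4]
R3 ← R3 + R1: [0, -12, 3, -3, -2]
R4 ← R4 − (3/2)·R1: [0, 10, -1, -3, 1]
R5 ← R5 + (1/2)·R1: [0, -8, -1, 0, 0]
R6 ← R6 − (2)·R1: [0, 10, -10, 5, 5]
R3 ← R3 − (3/10)·R2: [0, 0, 9/5, -3, -4/5]
R4 ← R4 + (1/4)·R2: [0, 0, 0, -3, 0]
R5 ← R5 − (1/5)·R2: [0, 0, -9/5, 0, 4/5]
R6 ← R6 + (1/4)·R2: [0, 0, -9, 5, 4]
R5 ← R5 + R3: [0, 0, 0, -3, 0]
R6 ← R6 + (5)·R3: [0, 0, 0, -10, 0]
R5 ← R5 − R4: [0, 0, 0, 0, 0]
R6 ← R6 − (10/3)·R4: [0, 0, 0, 0, 0]
Echelon form has 4 nonzero rows, so rank(P) = 4.

4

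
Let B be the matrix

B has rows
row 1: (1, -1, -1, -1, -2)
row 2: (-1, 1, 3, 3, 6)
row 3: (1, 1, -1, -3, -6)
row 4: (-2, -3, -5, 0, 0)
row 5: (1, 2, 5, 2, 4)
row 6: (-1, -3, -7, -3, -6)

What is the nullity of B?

2

Row reduce to echelon form.
R2 ← R2 + R1: [0, 0, 2, 2, 4]
R3 ← R3 − R1: [0, 2, 0, -2, -4]
R4 ← R4 + (2)·R1: [0, -5, -7, -2, -4]
R5 ← R5 − R1: [0, 3, 6, 3, 6]
R6 ← R6 + R1: [0, -4, -8, -4, -8]
Swap R2 ↔ R3
R4 ← R4 + (5/2)·R2: [0, 0, -7, -7, -14]
R5 ← R5 − (3/2)·R2: [0, 0, 6, 6, 12]
R6 ← R6 + (2)·R2: [0, 0, -8, -8, -16]
R4 ← R4 + (7/2)·R3: [0, 0, 0, 0, 0]
R5 ← R5 − (3)·R3: [0, 0, 0, 0, 0]
R6 ← R6 + (4)·R3: [0, 0, 0, 0, 0]
3 nonzero rows, so rank(B) = 3.
B has 5 columns; by rank–nullity, nullity = 5 − 3 = 2.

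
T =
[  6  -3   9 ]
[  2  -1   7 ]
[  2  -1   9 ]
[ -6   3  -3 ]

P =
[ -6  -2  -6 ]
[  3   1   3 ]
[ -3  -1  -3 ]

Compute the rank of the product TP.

1

First compute TP:
[[-72, -24, -72],
 [-36, -12, -36],
 [-42, -14, -42],
 [ 54,  18,  54]]
Now row reduce the product.
R2 ← R2 − (1/2)·R1: [0, 0, 0]
R3 ← R3 − (7/12)·R1: [0, 0, 0]
R4 ← R4 + (3/4)·R1: [0, 0, 0]
1 nonzero row, so rank(TP) = 1.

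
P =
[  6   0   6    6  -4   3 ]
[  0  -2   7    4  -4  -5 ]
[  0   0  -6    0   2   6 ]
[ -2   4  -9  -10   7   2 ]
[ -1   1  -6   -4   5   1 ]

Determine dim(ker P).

2

Row reduce to echelon form.
R4 ← R4 + (1/3)·R1: [0, 4, -7, -8, 17/3, 3]
R5 ← R5 + (1/6)·R1: [0, 1, -5, -3, 13/3, 3/2]
R4 ← R4 + (2)·R2: [0, 0, 7, 0, -7/3, -7]
R5 ← R5 + (1/2)·R2: [0, 0, -3/2, -1, 7/3, -1]
R4 ← R4 + (7/6)·R3: [0, 0, 0, 0, 0, 0]
R5 ← R5 − (1/4)·R3: [0, 0, 0, -1, 11/6, -5/2]
Swap R4 ↔ R5
4 nonzero rows, so rank(P) = 4.
P has 6 columns; by rank–nullity, nullity = 6 − 4 = 2.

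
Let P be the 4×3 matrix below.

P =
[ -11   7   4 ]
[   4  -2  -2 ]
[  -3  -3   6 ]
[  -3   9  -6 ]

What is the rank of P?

2

Row reduce to echelon form.
R2 ← R2 + (4/11)·R1: [0, 6/11, -6/11]
R3 ← R3 − (3/11)·R1: [0, -54/11, 54/11]
R4 ← R4 − (3/11)·R1: [0, 78/11, -78/11]
R3 ← R3 + (9)·R2: [0, 0, 0]
R4 ← R4 − (13)·R2: [0, 0, 0]
Echelon form has 2 nonzero rows, so rank(P) = 2.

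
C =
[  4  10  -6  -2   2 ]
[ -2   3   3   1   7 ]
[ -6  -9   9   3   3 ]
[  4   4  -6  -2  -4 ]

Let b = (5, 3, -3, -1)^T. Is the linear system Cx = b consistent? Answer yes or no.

no

Row reduce the augmented matrix [C | b].
R2 ← R2 + (1/2)·R1: [0, 8, 0, 0, 8, 11/2]
R3 ← R3 + (3/2)·R1: [0, 6, 0, 0, 6, 9/2]
R4 ← R4 − R1: [0, -6, 0, 0, -6, -6]
R3 ← R3 − (3/4)·R2: [0, 0, 0, 0, 0, 3/8]
R4 ← R4 + (3/4)·R2: [0, 0, 0, 0, 0, -15/8]
R4 ← R4 + (5)·R3: [0, 0, 0, 0, 0, 0]
The echelon form has 3 nonzero rows; the last pivot sits in the augmented column, so rank(C) = 2 but rank([C|b]) = 3.
Since the ranks differ, the system is inconsistent.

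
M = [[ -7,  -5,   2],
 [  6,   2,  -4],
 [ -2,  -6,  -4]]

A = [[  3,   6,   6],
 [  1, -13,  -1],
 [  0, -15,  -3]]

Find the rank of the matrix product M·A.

2

First compute MA:
[[-26,  -7, -43],
 [ 20,  70,  46],
 [-12, 126,   6]]
Now row reduce the product.
R2 ← R2 + (10/13)·R1: [0, 840/13, 168/13]
R3 ← R3 − (6/13)·R1: [0, 1680/13, 336/13]
R3 ← R3 − (2)·R2: [0, 0, 0]
2 nonzero rows, so rank(MA) = 2.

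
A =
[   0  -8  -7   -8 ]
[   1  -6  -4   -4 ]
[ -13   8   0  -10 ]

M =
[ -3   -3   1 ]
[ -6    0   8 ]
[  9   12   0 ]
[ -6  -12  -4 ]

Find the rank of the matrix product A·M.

First compute AM:
[[ 33,  12, -32],
 [ 21,  -3, -31],
 [ 51, 159,  91]]
Now row reduce the product.
R2 ← R2 − (7/11)·R1: [0, -117/11, -117/11]
R3 ← R3 − (17/11)·R1: [0, 1545/11, 1545/11]
R3 ← R3 + (515/39)·R2: [0, 0, 0]
2 nonzero rows, so rank(AM) = 2.

2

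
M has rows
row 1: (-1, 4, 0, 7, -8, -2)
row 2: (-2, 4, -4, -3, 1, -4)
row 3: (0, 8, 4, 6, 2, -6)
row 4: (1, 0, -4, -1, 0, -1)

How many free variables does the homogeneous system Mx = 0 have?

Row reduce to echelon form.
R2 ← R2 − (2)·R1: [0, -4, -4, -17, 17, 0]
R4 ← R4 + R1: [0, 4, -4, 6, -8, -3]
R3 ← R3 + (2)·R2: [0, 0, -4, -28, 36, -6]
R4 ← R4 + R2: [0, 0, -8, -11, 9, -3]
R4 ← R4 − (2)·R3: [0, 0, 0, 45, -63, 9]
4 nonzero rows, so rank(M) = 4.
M has 6 columns; by rank–nullity, nullity = 6 − 4 = 2.

2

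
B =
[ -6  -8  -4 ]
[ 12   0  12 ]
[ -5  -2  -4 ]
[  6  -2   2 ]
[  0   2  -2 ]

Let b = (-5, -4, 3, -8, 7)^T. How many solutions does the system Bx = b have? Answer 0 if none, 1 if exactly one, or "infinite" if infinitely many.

Row reduce the augmented matrix [B | b].
R2 ← R2 + (2)·R1: [0, -16, 4, -14]
R3 ← R3 − (5/6)·R1: [0, 14/3, -2/3, 43/6]
R4 ← R4 + R1: [0, -10, -2, -13]
R3 ← R3 + (7/24)·R2: [0, 0, 1/2, 37/12]
R4 ← R4 − (5/8)·R2: [0, 0, -9/2, -17/4]
R5 ← R5 + (1/8)·R2: [0, 0, -3/2, 21/4]
R4 ← R4 + (9)·R3: [0, 0, 0, 47/2]
R5 ← R5 + (3)·R3: [0, 0, 0, 29/2]
R5 ← R5 − (29/47)·R4: [0, 0, 0, 0]
The echelon form has 4 nonzero rows; the last pivot sits in the augmented column, so rank(B) = 3 but rank([B|b]) = 4.
Since the ranks differ, the system is inconsistent.
It has no solutions.

0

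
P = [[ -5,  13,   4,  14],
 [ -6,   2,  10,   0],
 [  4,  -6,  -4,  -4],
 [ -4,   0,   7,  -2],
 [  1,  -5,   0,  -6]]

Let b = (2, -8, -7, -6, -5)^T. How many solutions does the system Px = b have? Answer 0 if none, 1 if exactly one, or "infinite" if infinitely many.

0

Row reduce the augmented matrix [P | b].
R2 ← R2 − (6/5)·R1: [0, -68/5, 26/5, -84/5, -52/5]
R3 ← R3 + (4/5)·R1: [0, 22/5, -4/5, 36/5, -27/5]
R4 ← R4 − (4/5)·R1: [0, -52/5, 19/5, -66/5, -38/5]
R5 ← R5 + (1/5)·R1: [0, -12/5, 4/5, -16/5, -23/5]
R3 ← R3 + (11/34)·R2: [0, 0, 15/17, 30/17, -149/17]
R4 ← R4 − (13/17)·R2: [0, 0, -3/17, -6/17, 6/17]
R5 ← R5 − (3/17)·R2: [0, 0, -2/17, -4/17, -47/17]
R4 ← R4 + (1/5)·R3: [0, 0, 0, 0, -7/5]
R5 ← R5 + (2/15)·R3: [0, 0, 0, 0, -59/15]
R5 ← R5 − (59/21)·R4: [0, 0, 0, 0, 0]
The echelon form has 4 nonzero rows; the last pivot sits in the augmented column, so rank(P) = 3 but rank([P|b]) = 4.
Since the ranks differ, the system is inconsistent.
It has no solutions.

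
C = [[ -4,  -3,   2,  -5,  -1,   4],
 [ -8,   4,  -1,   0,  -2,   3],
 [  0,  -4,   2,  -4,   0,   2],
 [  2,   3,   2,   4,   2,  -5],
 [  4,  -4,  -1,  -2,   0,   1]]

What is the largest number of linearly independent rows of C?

Row reduce to echelon form.
R2 ← R2 − (2)·R1: [0, 10, -5, 10, 0, -5]
R4 ← R4 + (1/2)·R1: [0, 3/2, 3, 3/2, 3/2, -3]
R5 ← R5 + R1: [0, -7, 1, -7, -1, 5]
R3 ← R3 + (2/5)·R2: [0, 0, 0, 0, 0, 0]
R4 ← R4 − (3/20)·R2: [0, 0, 15/4, 0, 3/2, -9/4]
R5 ← R5 + (7/10)·R2: [0, 0, -5/2, 0, -1, 3/2]
Swap R3 ↔ R4
R5 ← R5 + (2/3)·R3: [0, 0, 0, 0, 0, 0]
Echelon form has 3 nonzero rows, so rank(C) = 3.
The rank gives the maximum number of linearly independent rows: 3.

3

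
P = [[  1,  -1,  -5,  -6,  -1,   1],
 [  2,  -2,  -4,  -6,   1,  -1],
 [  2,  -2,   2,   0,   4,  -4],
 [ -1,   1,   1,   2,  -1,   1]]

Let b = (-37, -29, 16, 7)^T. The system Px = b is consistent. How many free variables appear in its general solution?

4

Row reduce the augmented matrix [P | b].
R2 ← R2 − (2)·R1: [0, 0, 6, 6, 3, -3, 45]
R3 ← R3 − (2)·R1: [0, 0, 12, 12, 6, -6, 90]
R4 ← R4 + R1: [0, 0, -4, -4, -2, 2, -30]
R3 ← R3 − (2)·R2: [0, 0, 0, 0, 0, 0, 0]
R4 ← R4 + (2/3)·R2: [0, 0, 0, 0, 0, 0, 0]
The echelon form has 2 nonzero rows, and every pivot lies in the first 6 columns, so rank(P) = rank([P|b]) = 2.
The system is consistent.
Free variables = (unknowns) − (rank) = 6 − 2 = 4.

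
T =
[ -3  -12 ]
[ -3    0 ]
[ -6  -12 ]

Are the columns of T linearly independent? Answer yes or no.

Row reduce T to echelon form.
R2 ← R2 − R1: [0, 12]
R3 ← R3 − (2)·R1: [0, 12]
R3 ← R3 − R2: [0, 0]
2 pivots among 2 columns.
Every column is a pivot column, so the columns are linearly independent.

yes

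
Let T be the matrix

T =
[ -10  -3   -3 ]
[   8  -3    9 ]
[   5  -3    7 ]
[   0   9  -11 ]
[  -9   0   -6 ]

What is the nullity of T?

1

Row reduce to echelon form.
R2 ← R2 + (4/5)·R1: [0, -27/5, 33/5]
R3 ← R3 + (1/2)·R1: [0, -9/2, 11/2]
R5 ← R5 − (9/10)·R1: [0, 27/10, -33/10]
R3 ← R3 − (5/6)·R2: [0, 0, 0]
R4 ← R4 + (5/3)·R2: [0, 0, 0]
R5 ← R5 + (1/2)·R2: [0, 0, 0]
2 nonzero rows, so rank(T) = 2.
T has 3 columns; by rank–nullity, nullity = 3 − 2 = 1.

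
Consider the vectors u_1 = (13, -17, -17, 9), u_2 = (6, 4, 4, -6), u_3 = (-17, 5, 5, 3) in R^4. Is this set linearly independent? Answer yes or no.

Form the matrix with these vectors as rows and row reduce.
R2 ← R2 − (6/13)·R1: [0, 154/13, 154/13, -132/13]
R3 ← R3 + (17/13)·R1: [0, -224/13, -224/13, 192/13]
R3 ← R3 + (16/11)·R2: [0, 0, 0, 0]
2 nonzero rows, so the 3 vectors span a space of dimension 2.
Since 2 < 3, the vectors are linearly dependent.

no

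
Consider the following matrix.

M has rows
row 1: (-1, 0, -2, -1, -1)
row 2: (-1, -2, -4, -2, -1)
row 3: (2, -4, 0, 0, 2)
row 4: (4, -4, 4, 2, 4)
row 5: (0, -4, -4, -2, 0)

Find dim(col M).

Row reduce to echelon form.
R2 ← R2 − R1: [0, -2, -2, -1, 0]
R3 ← R3 + (2)·R1: [0, -4, -4, -2, 0]
R4 ← R4 + (4)·R1: [0, -4, -4, -2, 0]
R3 ← R3 − (2)·R2: [0, 0, 0, 0, 0]
R4 ← R4 − (2)·R2: [0, 0, 0, 0, 0]
R5 ← R5 − (2)·R2: [0, 0, 0, 0, 0]
Echelon form has 2 nonzero rows, so rank(M) = 2.
The column space has dimension equal to the rank: 2.

2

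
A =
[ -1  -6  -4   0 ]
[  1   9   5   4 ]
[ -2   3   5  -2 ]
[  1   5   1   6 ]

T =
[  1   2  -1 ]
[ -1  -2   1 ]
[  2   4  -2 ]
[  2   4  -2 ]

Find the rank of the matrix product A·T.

First compute AT:
[[ -3,  -6,   3],
 [ 10,  20, -10],
 [  1,   2,  -1],
 [ 10,  20, -10]]
Now row reduce the product.
R2 ← R2 + (10/3)·R1: [0, 0, 0]
R3 ← R3 + (1/3)·R1: [0, 0, 0]
R4 ← R4 + (10/3)·R1: [0, 0, 0]
1 nonzero row, so rank(AT) = 1.

1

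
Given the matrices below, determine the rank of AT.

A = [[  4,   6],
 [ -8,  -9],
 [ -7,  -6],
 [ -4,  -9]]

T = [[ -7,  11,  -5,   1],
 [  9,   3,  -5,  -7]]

2

First compute AT:
[[ 26,  62, -50, -38],
 [-25, -115,  85,  55],
 [ -5, -95,  65,  35],
 [-53, -71,  65,  59]]
Now row reduce the product.
R2 ← R2 + (25/26)·R1: [0, -720/13, 480/13, 240/13]
R3 ← R3 + (5/26)·R1: [0, -1080/13, 720/13, 360/13]
R4 ← R4 + (53/26)·R1: [0, 720/13, -480/13, -240/13]
R3 ← R3 − (3/2)·R2: [0, 0, 0, 0]
R4 ← R4 + R2: [0, 0, 0, 0]
2 nonzero rows, so rank(AT) = 2.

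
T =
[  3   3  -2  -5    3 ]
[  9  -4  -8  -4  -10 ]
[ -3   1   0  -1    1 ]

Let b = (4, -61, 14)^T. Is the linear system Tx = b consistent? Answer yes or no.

Row reduce the augmented matrix [T | b].
R2 ← R2 − (3)·R1: [0, -13, -2, 11, -19, -73]
R3 ← R3 + R1: [0, 4, -2, -6, 4, 18]
R3 ← R3 + (4/13)·R2: [0, 0, -34/13, -34/13, -24/13, -58/13]
The echelon form has 3 nonzero rows, and every pivot lies in the first 5 columns, so rank(T) = rank([T|b]) = 3.
The system is consistent.

yes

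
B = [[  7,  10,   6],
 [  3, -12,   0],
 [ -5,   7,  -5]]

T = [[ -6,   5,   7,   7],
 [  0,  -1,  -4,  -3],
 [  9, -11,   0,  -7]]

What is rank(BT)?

First compute BT:
[[ 12, -41,   9, -23],
 [-18,  27,  69,  57],
 [-15,  23, -63, -21]]
Now row reduce the product.
R2 ← R2 + (3/2)·R1: [0, -69/2, 165/2, 45/2]
R3 ← R3 + (5/4)·R1: [0, -113/4, -207/4, -199/4]
R3 ← R3 − (113/138)·R2: [0, 0, -2744/23, -1568/23]
3 nonzero rows, so rank(BT) = 3.

3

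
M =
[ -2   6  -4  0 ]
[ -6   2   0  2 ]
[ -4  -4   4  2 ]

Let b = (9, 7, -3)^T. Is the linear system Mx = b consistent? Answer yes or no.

Row reduce the augmented matrix [M | b].
R2 ← R2 − (3)·R1: [0, -16, 12, 2, -20]
R3 ← R3 − (2)·R1: [0, -16, 12, 2, -21]
R3 ← R3 − R2: [0, 0, 0, 0, -1]
The echelon form has 3 nonzero rows; the last pivot sits in the augmented column, so rank(M) = 2 but rank([M|b]) = 3.
Since the ranks differ, the system is inconsistent.

no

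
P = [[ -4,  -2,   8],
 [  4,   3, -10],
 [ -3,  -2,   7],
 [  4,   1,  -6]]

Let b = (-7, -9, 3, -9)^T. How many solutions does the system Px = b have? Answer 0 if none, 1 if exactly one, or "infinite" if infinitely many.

0

Row reduce the augmented matrix [P | b].
R2 ← R2 + R1: [0, 1, -2, -16]
R3 ← R3 − (3/4)·R1: [0, -1/2, 1, 33/4]
R4 ← R4 + R1: [0, -1, 2, -16]
R3 ← R3 + (1/2)·R2: [0, 0, 0, 1/4]
R4 ← R4 + R2: [0, 0, 0, -32]
R4 ← R4 + (128)·R3: [0, 0, 0, 0]
The echelon form has 3 nonzero rows; the last pivot sits in the augmented column, so rank(P) = 2 but rank([P|b]) = 3.
Since the ranks differ, the system is inconsistent.
It has no solutions.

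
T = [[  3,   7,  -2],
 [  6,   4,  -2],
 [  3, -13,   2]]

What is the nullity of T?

1

Row reduce to echelon form.
R2 ← R2 − (2)·R1: [0, -10, 2]
R3 ← R3 − R1: [0, -20, 4]
R3 ← R3 − (2)·R2: [0, 0, 0]
2 nonzero rows, so rank(T) = 2.
T has 3 columns; by rank–nullity, nullity = 3 − 2 = 1.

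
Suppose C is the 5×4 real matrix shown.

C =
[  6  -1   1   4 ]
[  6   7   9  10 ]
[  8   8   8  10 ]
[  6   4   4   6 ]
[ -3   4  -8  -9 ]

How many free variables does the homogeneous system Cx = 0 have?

Row reduce to echelon form.
R2 ← R2 − R1: [0, 8, 8, 6]
R3 ← R3 − (4/3)·R1: [0, 28/3, 20/3, 14/3]
R4 ← R4 − R1: [0, 5, 3, 2]
R5 ← R5 + (1/2)·R1: [0, 7/2, -15/2, -7]
R3 ← R3 − (7/6)·R2: [0, 0, -8/3, -7/3]
R4 ← R4 − (5/8)·R2: [0, 0, -2, -7/4]
R5 ← R5 − (7/16)·R2: [0, 0, -11, -77/8]
R4 ← R4 − (3/4)·R3: [0, 0, 0, 0]
R5 ← R5 − (33/8)·R3: [0, 0, 0, 0]
3 nonzero rows, so rank(C) = 3.
C has 4 columns; by rank–nullity, nullity = 4 − 3 = 1.

1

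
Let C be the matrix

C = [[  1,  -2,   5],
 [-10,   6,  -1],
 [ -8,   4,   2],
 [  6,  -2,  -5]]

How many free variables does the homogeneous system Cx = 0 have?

Row reduce to echelon form.
R2 ← R2 + (10)·R1: [0, -14, 49]
R3 ← R3 + (8)·R1: [0, -12, 42]
R4 ← R4 − (6)·R1: [0, 10, -35]
R3 ← R3 − (6/7)·R2: [0, 0, 0]
R4 ← R4 + (5/7)·R2: [0, 0, 0]
2 nonzero rows, so rank(C) = 2.
C has 3 columns; by rank–nullity, nullity = 3 − 2 = 1.

1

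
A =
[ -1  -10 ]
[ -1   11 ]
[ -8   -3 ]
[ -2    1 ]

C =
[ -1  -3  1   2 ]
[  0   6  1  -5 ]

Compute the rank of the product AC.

2

First compute AC:
[[  1, -57, -11,  48],
 [  1,  69,  10, -57],
 [  8,   6, -11,  -1],
 [  2,  12,  -1,  -9]]
Now row reduce the product.
R2 ← R2 − R1: [0, 126, 21, -105]
R3 ← R3 − (8)·R1: [0, 462, 77, -385]
R4 ← R4 − (2)·R1: [0, 126, 21, -105]
R3 ← R3 − (11/3)·R2: [0, 0, 0, 0]
R4 ← R4 − R2: [0, 0, 0, 0]
2 nonzero rows, so rank(AC) = 2.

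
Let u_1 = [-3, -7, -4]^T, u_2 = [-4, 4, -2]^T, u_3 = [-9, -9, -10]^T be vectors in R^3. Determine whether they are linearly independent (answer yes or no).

yes

Form the matrix with these vectors as rows and row reduce.
R2 ← R2 − (4/3)·R1: [0, 40/3, 10/3]
R3 ← R3 − (3)·R1: [0, 12, 2]
R3 ← R3 − (9/10)·R2: [0, 0, -1]
3 nonzero rows, so the 3 vectors span a space of dimension 3.
Since 3 = 3, the vectors are linearly independent.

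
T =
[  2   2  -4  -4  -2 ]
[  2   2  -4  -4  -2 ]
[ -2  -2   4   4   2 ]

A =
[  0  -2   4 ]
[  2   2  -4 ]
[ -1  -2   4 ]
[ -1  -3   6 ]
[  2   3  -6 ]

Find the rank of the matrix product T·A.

1

First compute TA:
[[  8,  14, -28],
 [  8,  14, -28],
 [ -8, -14,  28]]
Now row reduce the product.
R2 ← R2 − R1: [0, 0, 0]
R3 ← R3 + R1: [0, 0, 0]
1 nonzero row, so rank(TA) = 1.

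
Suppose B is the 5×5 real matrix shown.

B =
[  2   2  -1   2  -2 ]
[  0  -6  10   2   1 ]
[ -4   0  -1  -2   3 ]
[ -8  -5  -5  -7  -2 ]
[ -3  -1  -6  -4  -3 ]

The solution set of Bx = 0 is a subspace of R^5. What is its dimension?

1

Row reduce to echelon form.
R3 ← R3 + (2)·R1: [0, 4, -3, 2, -1]
R4 ← R4 + (4)·R1: [0, 3, -9, 1, -10]
R5 ← R5 + (3/2)·R1: [0, 2, -15/2, -1, -6]
R3 ← R3 + (2/3)·R2: [0, 0, 11/3, 10/3, -1/3]
R4 ← R4 + (1/2)·R2: [0, 0, -4, 2, -19/2]
R5 ← R5 + (1/3)·R2: [0, 0, -25/6, -1/3, -17/3]
R4 ← R4 + (12/11)·R3: [0, 0, 0, 62/11, -217/22]
R5 ← R5 + (25/22)·R3: [0, 0, 0, 38/11, -133/22]
R5 ← R5 − (19/31)·R4: [0, 0, 0, 0, 0]
4 nonzero rows, so rank(B) = 4.
B has 5 columns; by rank–nullity, nullity = 5 − 4 = 1.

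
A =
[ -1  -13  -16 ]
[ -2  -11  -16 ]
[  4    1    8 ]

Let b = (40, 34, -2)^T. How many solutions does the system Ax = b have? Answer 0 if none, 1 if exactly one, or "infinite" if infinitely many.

1

Row reduce the augmented matrix [A | b].
R2 ← R2 − (2)·R1: [0, 15, 16, -46]
R3 ← R3 + (4)·R1: [0, -51, -56, 158]
R3 ← R3 + (17/5)·R2: [0, 0, -8/5, 8/5]
The echelon form has 3 nonzero rows, and every pivot lies in the first 3 columns, so rank(A) = rank([A|b]) = 3.
The system is consistent.
rank = 3 = number of unknowns, so the solution is unique.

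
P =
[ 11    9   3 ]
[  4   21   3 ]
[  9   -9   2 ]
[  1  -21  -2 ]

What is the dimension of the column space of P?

3

Row reduce to echelon form.
R2 ← R2 − (4/11)·R1: [0, 195/11, 21/11]
R3 ← R3 − (9/11)·R1: [0, -180/11, -5/11]
R4 ← R4 − (1/11)·R1: [0, -240/11, -25/11]
R3 ← R3 + (12/13)·R2: [0, 0, 17/13]
R4 ← R4 + (16/13)·R2: [0, 0, 1/13]
R4 ← R4 − (1/17)·R3: [0, 0, 0]
Echelon form has 3 nonzero rows, so rank(P) = 3.
The column space has dimension equal to the rank: 3.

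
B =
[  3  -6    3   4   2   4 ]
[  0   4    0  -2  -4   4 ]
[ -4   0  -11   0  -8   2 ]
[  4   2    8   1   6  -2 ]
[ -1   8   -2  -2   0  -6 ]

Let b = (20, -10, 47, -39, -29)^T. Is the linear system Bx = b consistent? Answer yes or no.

yes

Row reduce the augmented matrix [B | b].
R3 ← R3 + (4/3)·R1: [0, -8, -7, 16/3, -16/3, 22/3, 221/3]
R4 ← R4 − (4/3)·R1: [0, 10, 4, -13/3, 10/3, -22/3, -197/3]
R5 ← R5 + (1/3)·R1: [0, 6, -1, -2/3, 2/3, -14/3, -67/3]
R3 ← R3 + (2)·R2: [0, 0, -7, 4/3, -40/3, 46/3, 161/3]
R4 ← R4 − (5/2)·R2: [0, 0, 4, 2/3, 40/3, -52/3, -122/3]
R5 ← R5 − (3/2)·R2: [0, 0, -1, 7/3, 20/3, -32/3, -22/3]
R4 ← R4 + (4/7)·R3: [0, 0, 0, 10/7, 40/7, -60/7, -10]
R5 ← R5 − (1/7)·R3: [0, 0, 0, 15/7, 60/7, -90/7, -15]
R5 ← R5 − (3/2)·R4: [0, 0, 0, 0, 0, 0, 0]
The echelon form has 4 nonzero rows, and every pivot lies in the first 6 columns, so rank(B) = rank([B|b]) = 4.
The system is consistent.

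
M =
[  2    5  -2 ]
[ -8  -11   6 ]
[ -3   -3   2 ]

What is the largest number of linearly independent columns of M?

Row reduce to echelon form.
R2 ← R2 + (4)·R1: [0, 9, -2]
R3 ← R3 + (3/2)·R1: [0, 9/2, -1]
R3 ← R3 − (1/2)·R2: [0, 0, 0]
Echelon form has 2 nonzero rows, so rank(M) = 2.
The rank gives the maximum number of linearly independent columns: 2.

2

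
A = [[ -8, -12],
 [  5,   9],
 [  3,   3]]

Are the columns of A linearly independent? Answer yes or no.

Row reduce A to echelon form.
R2 ← R2 + (5/8)·R1: [0, 3/2]
R3 ← R3 + (3/8)·R1: [0, -3/2]
R3 ← R3 + R2: [0, 0]
2 pivots among 2 columns.
Every column is a pivot column, so the columns are linearly independent.

yes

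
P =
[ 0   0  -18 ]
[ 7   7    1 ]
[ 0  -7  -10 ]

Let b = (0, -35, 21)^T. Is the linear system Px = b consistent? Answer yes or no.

Row reduce the augmented matrix [P | b].
Swap R1 ↔ R2
Swap R2 ↔ R3
The echelon form has 3 nonzero rows, and every pivot lies in the first 3 columns, so rank(P) = rank([P|b]) = 3.
The system is consistent.

yes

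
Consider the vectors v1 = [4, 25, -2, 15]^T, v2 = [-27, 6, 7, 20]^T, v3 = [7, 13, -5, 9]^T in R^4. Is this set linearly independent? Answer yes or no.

yes

Form the matrix with these vectors as rows and row reduce.
R2 ← R2 + (27/4)·R1: [0, 699/4, -13/2, 485/4]
R3 ← R3 − (7/4)·R1: [0, -123/4, -3/2, -69/4]
R3 ← R3 + (41/233)·R2: [0, 0, -616/233, 952/233]
3 nonzero rows, so the 3 vectors span a space of dimension 3.
Since 3 = 3, the vectors are linearly independent.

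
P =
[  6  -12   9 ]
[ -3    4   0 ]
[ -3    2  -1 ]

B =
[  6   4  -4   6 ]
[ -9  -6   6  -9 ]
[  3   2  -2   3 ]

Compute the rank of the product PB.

1

First compute PB:
[[171, 114, -114, 171],
 [-54, -36,  36, -54],
 [-39, -26,  26, -39]]
Now row reduce the product.
R2 ← R2 + (6/19)·R1: [0, 0, 0, 0]
R3 ← R3 + (13/57)·R1: [0, 0, 0, 0]
1 nonzero row, so rank(PB) = 1.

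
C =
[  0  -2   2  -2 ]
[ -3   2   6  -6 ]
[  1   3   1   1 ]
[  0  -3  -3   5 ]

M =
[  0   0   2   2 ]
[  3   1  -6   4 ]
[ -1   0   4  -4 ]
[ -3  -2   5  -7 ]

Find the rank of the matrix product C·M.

4

First compute CM:
[[ -2,   2,  10,  -2],
 [ 18,  14, -24,  20],
 [  5,   1,  -7,   3],
 [-21, -13,  31, -35]]
Now row reduce the product.
R2 ← R2 + (9)·R1: [0, 32, 66, 2]
R3 ← R3 + (5/2)·R1: [0, 6, 18, -2]
R4 ← R4 − (21/2)·R1: [0, -34, -74, -14]
R3 ← R3 − (3/16)·R2: [0, 0, 45/8, -19/8]
R4 ← R4 + (17/16)·R2: [0, 0, -31/8, -95/8]
R4 ← R4 + (31/45)·R3: [0, 0, 0, -608/45]
4 nonzero rows, so rank(CM) = 4.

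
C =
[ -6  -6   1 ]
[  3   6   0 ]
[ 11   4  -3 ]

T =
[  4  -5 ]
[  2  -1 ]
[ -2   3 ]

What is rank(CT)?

2

First compute CT:
[[-38,  39],
 [ 24, -21],
 [ 58, -68]]
Now row reduce the product.
R2 ← R2 + (12/19)·R1: [0, 69/19]
R3 ← R3 + (29/19)·R1: [0, -161/19]
R3 ← R3 + (7/3)·R2: [0, 0]
2 nonzero rows, so rank(CT) = 2.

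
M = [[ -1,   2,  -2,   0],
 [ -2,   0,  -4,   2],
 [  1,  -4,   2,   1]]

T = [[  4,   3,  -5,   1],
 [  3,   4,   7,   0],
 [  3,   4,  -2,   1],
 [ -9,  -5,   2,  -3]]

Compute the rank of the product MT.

2

First compute MT:
[[ -4,  -3,  23,  -3],
 [-38, -32,  22, -12],
 [-11, -10, -35,   0]]
Now row reduce the product.
R2 ← R2 − (19/2)·R1: [0, -7/2, -393/2, 33/2]
R3 ← R3 − (11/4)·R1: [0, -7/4, -393/4, 33/4]
R3 ← R3 − (1/2)·R2: [0, 0, 0, 0]
2 nonzero rows, so rank(MT) = 2.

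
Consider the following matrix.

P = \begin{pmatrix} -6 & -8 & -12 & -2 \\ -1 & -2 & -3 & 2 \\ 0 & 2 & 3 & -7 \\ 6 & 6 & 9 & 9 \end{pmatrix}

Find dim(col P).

2

Row reduce to echelon form.
R2 ← R2 − (1/6)·R1: [0, -2/3, -1, 7/3]
R4 ← R4 + R1: [0, -2, -3, 7]
R3 ← R3 + (3)·R2: [0, 0, 0, 0]
R4 ← R4 − (3)·R2: [0, 0, 0, 0]
Echelon form has 2 nonzero rows, so rank(P) = 2.
The column space has dimension equal to the rank: 2.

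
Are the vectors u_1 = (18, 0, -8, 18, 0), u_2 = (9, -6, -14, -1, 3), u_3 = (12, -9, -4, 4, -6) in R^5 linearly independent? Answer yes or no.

yes

Form the matrix with these vectors as rows and row reduce.
R2 ← R2 − (1/2)·R1: [0, -6, -10, -10, 3]
R3 ← R3 − (2/3)·R1: [0, -9, 4/3, -8, -6]
R3 ← R3 − (3/2)·R2: [0, 0, 49/3, 7, -21/2]
3 nonzero rows, so the 3 vectors span a space of dimension 3.
Since 3 = 3, the vectors are linearly independent.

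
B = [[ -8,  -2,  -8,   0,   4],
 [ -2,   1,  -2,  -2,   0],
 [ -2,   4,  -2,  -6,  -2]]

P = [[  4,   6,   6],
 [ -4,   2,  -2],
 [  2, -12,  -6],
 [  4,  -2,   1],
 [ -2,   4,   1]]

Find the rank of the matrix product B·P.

First compute BP:
[[-48,  60,   8],
 [-24,  18,  -4],
 [-48,  24, -16]]
Now row reduce the product.
R2 ← R2 − (1/2)·R1: [0, -12, -8]
R3 ← R3 − R1: [0, -36, -24]
R3 ← R3 − (3)·R2: [0, 0, 0]
2 nonzero rows, so rank(BP) = 2.

2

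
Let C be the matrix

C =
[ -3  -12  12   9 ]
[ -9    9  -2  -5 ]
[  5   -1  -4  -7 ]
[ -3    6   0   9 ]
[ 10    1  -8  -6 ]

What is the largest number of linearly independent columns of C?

Row reduce to echelon form.
R2 ← R2 − (3)·R1: [0, 45, -38, -32]
R3 ← R3 + (5/3)·R1: [0, -21, 16, 8]
R4 ← R4 − R1: [0, 18, -12, 0]
R5 ← R5 + (10/3)·R1: [0, -39, 32, 24]
R3 ← R3 + (7/15)·R2: [0, 0, -26/15, -104/15]
R4 ← R4 − (2/5)·R2: [0, 0, 16/5, 64/5]
R5 ← R5 + (13/15)·R2: [0, 0, -14/15, -56/15]
R4 ← R4 + (24/13)·R3: [0, 0, 0, 0]
R5 ← R5 − (7/13)·R3: [0, 0, 0, 0]
Echelon form has 3 nonzero rows, so rank(C) = 3.
The rank gives the maximum number of linearly independent columns: 3.

3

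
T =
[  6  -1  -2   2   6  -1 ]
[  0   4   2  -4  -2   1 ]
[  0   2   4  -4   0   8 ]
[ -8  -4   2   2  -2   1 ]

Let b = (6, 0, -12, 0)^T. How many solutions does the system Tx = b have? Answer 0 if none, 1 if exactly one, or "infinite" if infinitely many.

infinite

Row reduce the augmented matrix [T | b].
R4 ← R4 + (4/3)·R1: [0, -16/3, -2/3, 14/3, 6, -1/3, 8]
R3 ← R3 − (1/2)·R2: [0, 0, 3, -2, 1, 15/2, -12]
R4 ← R4 + (4/3)·R2: [0, 0, 2, -2/3, 10/3, 1, 8]
R4 ← R4 − (2/3)·R3: [0, 0, 0, 2/3, 8/3, -4, 16]
The echelon form has 4 nonzero rows, and every pivot lies in the first 6 columns, so rank(T) = rank([T|b]) = 4.
The system is consistent.
rank = 4 < 6 unknowns, so there are infinitely many solutions.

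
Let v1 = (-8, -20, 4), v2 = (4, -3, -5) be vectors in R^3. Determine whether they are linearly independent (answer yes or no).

yes

Form the matrix with these vectors as rows and row reduce.
R2 ← R2 + (1/2)·R1: [0, -13, -3]
2 nonzero rows, so the 2 vectors span a space of dimension 2.
Since 2 = 2, the vectors are linearly independent.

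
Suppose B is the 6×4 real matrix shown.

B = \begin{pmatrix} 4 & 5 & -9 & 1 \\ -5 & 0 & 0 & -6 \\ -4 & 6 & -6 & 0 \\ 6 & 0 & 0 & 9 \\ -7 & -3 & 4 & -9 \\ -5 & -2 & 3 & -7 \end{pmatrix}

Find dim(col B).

4

Row reduce to echelon form.
R2 ← R2 + (5/4)·R1: [0, 25/4, -45/4, -19/4]
R3 ← R3 + R1: [0, 11, -15, 1]
R4 ← R4 − (3/2)·R1: [0, -15/2, 27/2, 15/2]
R5 ← R5 + (7/4)·R1: [0, 23/4, -47/4, -29/4]
R6 ← R6 + (5/4)·R1: [0, 17/4, -33/4, -23/4]
R3 ← R3 − (44/25)·R2: [0, 0, 24/5, 234/25]
R4 ← R4 + (6/5)·R2: [0, 0, 0, 9/5]
R5 ← R5 − (23/25)·R2: [0, 0, -7/5, -72/25]
R6 ← R6 − (17/25)·R2: [0, 0, -3/5, -63/25]
R5 ← R5 + (7/24)·R3: [0, 0, 0, -3/20]
R6 ← R6 + (1/8)·R3: [0, 0, 0, -27/20]
R5 ← R5 + (1/12)·R4: [0, 0, 0, 0]
R6 ← R6 + (3/4)·R4: [0, 0, 0, 0]
Echelon form has 4 nonzero rows, so rank(B) = 4.
The column space has dimension equal to the rank: 4.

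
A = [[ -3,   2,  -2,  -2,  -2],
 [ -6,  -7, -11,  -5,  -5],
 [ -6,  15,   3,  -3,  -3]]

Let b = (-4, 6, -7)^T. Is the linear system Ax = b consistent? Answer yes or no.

Row reduce the augmented matrix [A | b].
R2 ← R2 − (2)·R1: [0, -11, -7, -1, -1, 14]
R3 ← R3 − (2)·R1: [0, 11, 7, 1, 1, 1]
R3 ← R3 + R2: [0, 0, 0, 0, 0, 15]
The echelon form has 3 nonzero rows; the last pivot sits in the augmented column, so rank(A) = 2 but rank([A|b]) = 3.
Since the ranks differ, the system is inconsistent.

no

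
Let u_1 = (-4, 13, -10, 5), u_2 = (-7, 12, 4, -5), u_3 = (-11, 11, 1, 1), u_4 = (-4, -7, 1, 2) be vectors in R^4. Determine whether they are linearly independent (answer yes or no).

Form the matrix with these vectors as rows and row reduce.
R2 ← R2 − (7/4)·R1: [0, -43/4, 43/2, -55/4]
R3 ← R3 − (11/4)·R1: [0, -99/4, 57/2, -51/4]
R4 ← R4 − R1: [0, -20, 11, -3]
R3 ← R3 − (99/43)·R2: [0, 0, -21, 813/43]
R4 ← R4 − (80/43)·R2: [0, 0, -29, 971/43]
R4 ← R4 − (29/21)·R3: [0, 0, 0, -1062/301]
4 nonzero rows, so the 4 vectors span a space of dimension 4.
Since 4 = 4, the vectors are linearly independent.

yes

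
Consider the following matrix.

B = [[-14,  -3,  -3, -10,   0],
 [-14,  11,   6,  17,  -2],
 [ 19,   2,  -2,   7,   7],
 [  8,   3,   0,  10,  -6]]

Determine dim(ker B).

1

Row reduce to echelon form.
R2 ← R2 − R1: [0, 14, 9, 27, -2]
R3 ← R3 + (19/14)·R1: [0, -29/14, -85/14, -46/7, 7]
R4 ← R4 + (4/7)·R1: [0, 9/7, -12/7, 30/7, -6]
R3 ← R3 + (29/196)·R2: [0, 0, -929/196, -505/196, 657/98]
R4 ← R4 − (9/98)·R2: [0, 0, -249/98, 177/98, -285/49]
R4 ← R4 − (498/929)·R3: [0, 0, 0, 2961/929, -8742/929]
4 nonzero rows, so rank(B) = 4.
B has 5 columns; by rank–nullity, nullity = 5 − 4 = 1.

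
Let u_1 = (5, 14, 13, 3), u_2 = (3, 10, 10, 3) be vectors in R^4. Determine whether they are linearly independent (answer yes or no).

Form the matrix with these vectors as rows and row reduce.
R2 ← R2 − (3/5)·R1: [0, 8/5, 11/5, 6/5]
2 nonzero rows, so the 2 vectors span a space of dimension 2.
Since 2 = 2, the vectors are linearly independent.

yes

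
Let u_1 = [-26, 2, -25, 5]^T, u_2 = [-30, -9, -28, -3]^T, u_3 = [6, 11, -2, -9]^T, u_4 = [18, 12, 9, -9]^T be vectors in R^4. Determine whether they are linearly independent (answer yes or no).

Form the matrix with these vectors as rows and row reduce.
R2 ← R2 − (15/13)·R1: [0, -147/13, 11/13, -114/13]
R3 ← R3 + (3/13)·R1: [0, 149/13, -101/13, -102/13]
R4 ← R4 + (9/13)·R1: [0, 174/13, -108/13, -72/13]
R3 ← R3 + (149/147)·R2: [0, 0, -1016/147, -820/49]
R4 ← R4 + (58/49)·R2: [0, 0, -358/49, -780/49]
R4 ← R4 − (537/508)·R3: [0, 0, 0, 225/127]
4 nonzero rows, so the 4 vectors span a space of dimension 4.
Since 4 = 4, the vectors are linearly independent.

yes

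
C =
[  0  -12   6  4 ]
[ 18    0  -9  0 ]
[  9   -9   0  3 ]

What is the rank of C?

Row reduce to echelon form.
Swap R1 ↔ R2
R3 ← R3 − (1/2)·R1: [0, -9, 9/2, 3]
R3 ← R3 − (3/4)·R2: [0, 0, 0, 0]
Echelon form has 2 nonzero rows, so rank(C) = 2.

2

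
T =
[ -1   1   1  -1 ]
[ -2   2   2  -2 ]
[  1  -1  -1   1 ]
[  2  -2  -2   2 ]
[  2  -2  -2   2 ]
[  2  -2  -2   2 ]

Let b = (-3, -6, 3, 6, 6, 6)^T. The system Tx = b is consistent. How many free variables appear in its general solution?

3

Row reduce the augmented matrix [T | b].
R2 ← R2 − (2)·R1: [0, 0, 0, 0, 0]
R3 ← R3 + R1: [0, 0, 0, 0, 0]
R4 ← R4 + (2)·R1: [0, 0, 0, 0, 0]
R5 ← R5 + (2)·R1: [0, 0, 0, 0, 0]
R6 ← R6 + (2)·R1: [0, 0, 0, 0, 0]
The echelon form has 1 nonzero rows, and every pivot lies in the first 4 columns, so rank(T) = rank([T|b]) = 1.
The system is consistent.
Free variables = (unknowns) − (rank) = 4 − 1 = 3.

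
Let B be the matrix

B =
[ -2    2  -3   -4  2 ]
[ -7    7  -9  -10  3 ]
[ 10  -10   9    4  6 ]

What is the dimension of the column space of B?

Row reduce to echelon form.
R2 ← R2 − (7/2)·R1: [0, 0, 3/2, 4, -4]
R3 ← R3 + (5)·R1: [0, 0, -6, -16, 16]
R3 ← R3 + (4)·R2: [0, 0, 0, 0, 0]
Echelon form has 2 nonzero rows, so rank(B) = 2.
The column space has dimension equal to the rank: 2.

2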